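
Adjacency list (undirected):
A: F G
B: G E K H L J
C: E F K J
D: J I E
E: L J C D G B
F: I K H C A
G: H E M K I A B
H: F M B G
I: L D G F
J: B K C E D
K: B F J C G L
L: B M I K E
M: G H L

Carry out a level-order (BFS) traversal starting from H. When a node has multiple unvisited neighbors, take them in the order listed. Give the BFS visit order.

Visit H; enqueue F, M, B, G → queue [F, M, B, G]
Visit F; enqueue I, K, C, A → queue [M, B, G, I, K, C, A]
Visit M; enqueue L → queue [B, G, I, K, C, A, L]
Visit B; enqueue E, J → queue [G, I, K, C, A, L, E, J]
Visit G → queue [I, K, C, A, L, E, J]
Visit I; enqueue D → queue [K, C, A, L, E, J, D]
Visit K → queue [C, A, L, E, J, D]
Visit C → queue [A, L, E, J, D]
Visit A → queue [L, E, J, D]
Visit L → queue [E, J, D]
Visit E → queue [J, D]
Visit J → queue [D]
Visit D → queue []

H, F, M, B, G, I, K, C, A, L, E, J, D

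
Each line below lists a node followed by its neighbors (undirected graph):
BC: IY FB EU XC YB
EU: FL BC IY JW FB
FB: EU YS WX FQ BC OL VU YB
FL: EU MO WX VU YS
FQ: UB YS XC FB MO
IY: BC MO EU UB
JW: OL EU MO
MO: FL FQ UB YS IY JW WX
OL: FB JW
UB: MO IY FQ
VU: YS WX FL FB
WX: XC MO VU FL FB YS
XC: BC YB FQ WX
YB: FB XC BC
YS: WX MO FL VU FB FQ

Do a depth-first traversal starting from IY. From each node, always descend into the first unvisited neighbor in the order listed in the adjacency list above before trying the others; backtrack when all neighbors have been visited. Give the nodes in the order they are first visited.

Visit IY
IY → BC
BC → FB
FB → EU
EU → FL
FL → MO
MO → FQ
FQ → UB
FQ → YS
YS → WX
WX → XC
XC → YB
WX → VU
MO → JW
JW → OL

IY -> BC -> FB -> EU -> FL -> MO -> FQ -> UB -> YS -> WX -> XC -> YB -> VU -> JW -> OL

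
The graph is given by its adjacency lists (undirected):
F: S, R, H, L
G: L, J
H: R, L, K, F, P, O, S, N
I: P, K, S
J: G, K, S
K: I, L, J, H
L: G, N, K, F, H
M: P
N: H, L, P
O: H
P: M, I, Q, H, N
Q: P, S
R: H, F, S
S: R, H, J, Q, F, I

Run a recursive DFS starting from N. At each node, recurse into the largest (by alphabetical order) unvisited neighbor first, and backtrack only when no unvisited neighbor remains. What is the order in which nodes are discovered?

Visit N
N → P
P → Q
Q → S
S → R
R → H
H → O
H → L
L → K
K → J
J → G
K → I
L → F
P → M

N → P → Q → S → R → H → O → L → K → J → G → I → F → M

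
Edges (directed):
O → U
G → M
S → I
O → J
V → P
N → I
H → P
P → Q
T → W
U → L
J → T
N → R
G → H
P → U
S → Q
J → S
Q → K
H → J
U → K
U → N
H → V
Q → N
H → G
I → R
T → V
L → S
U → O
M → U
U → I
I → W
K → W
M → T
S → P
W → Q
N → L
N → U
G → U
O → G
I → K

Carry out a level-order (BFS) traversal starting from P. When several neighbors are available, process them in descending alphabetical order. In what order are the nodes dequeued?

Visit P; enqueue U, Q → queue [U, Q]
Visit U; enqueue O, N, L, K, I → queue [Q, O, N, L, K, I]
Visit Q → queue [O, N, L, K, I]
Visit O; enqueue J, G → queue [N, L, K, I, J, G]
Visit N; enqueue R → queue [L, K, I, J, G, R]
Visit L; enqueue S → queue [K, I, J, G, R, S]
Visit K; enqueue W → queue [I, J, G, R, S, W]
Visit I → queue [J, G, R, S, W]
Visit J; enqueue T → queue [G, R, S, W, T]
Visit G; enqueue M, H → queue [R, S, W, T, M, H]
Visit R → queue [S, W, T, M, H]
Visit S → queue [W, T, M, H]
Visit W → queue [T, M, H]
Visit T; enqueue V → queue [M, H, V]
Visit M → queue [H, V]
Visit H → queue [V]
Visit V → queue []

P → U → Q → O → N → L → K → I → J → G → R → S → W → T → M → H → V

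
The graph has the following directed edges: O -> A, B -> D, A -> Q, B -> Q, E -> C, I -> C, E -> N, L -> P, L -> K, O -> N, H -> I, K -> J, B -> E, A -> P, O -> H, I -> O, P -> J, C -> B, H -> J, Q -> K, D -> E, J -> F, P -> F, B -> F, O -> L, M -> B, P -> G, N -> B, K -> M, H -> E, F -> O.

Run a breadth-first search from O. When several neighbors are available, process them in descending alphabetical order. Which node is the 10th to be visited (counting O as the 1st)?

Visit O; enqueue N, L, H, A → queue [N, L, H, A]
Visit N; enqueue B → queue [L, H, A, B]
Visit L; enqueue P, K → queue [H, A, B, P, K]
Visit H; enqueue J, I, E → queue [A, B, P, K, J, I, E]
Visit A; enqueue Q → queue [B, P, K, J, I, E, Q]
Visit B; enqueue F, D → queue [P, K, J, I, E, Q, F, D]
Visit P; enqueue G → queue [K, J, I, E, Q, F, D, G]
Visit K; enqueue M → queue [J, I, E, Q, F, D, G, M]
Visit J → queue [I, E, Q, F, D, G, M]
Visit I; enqueue C → queue [E, Q, F, D, G, M, C]
Visit E → queue [Q, F, D, G, M, C]
Visit Q → queue [F, D, G, M, C]
Visit F → queue [D, G, M, C]
Visit D → queue [G, M, C]
Visit G → queue [M, C]
Visit M → queue [C]
Visit C → queue []

Visit order: O, N, L, H, A, B, P, K, J, I, E, Q, F, D, G, M, C

I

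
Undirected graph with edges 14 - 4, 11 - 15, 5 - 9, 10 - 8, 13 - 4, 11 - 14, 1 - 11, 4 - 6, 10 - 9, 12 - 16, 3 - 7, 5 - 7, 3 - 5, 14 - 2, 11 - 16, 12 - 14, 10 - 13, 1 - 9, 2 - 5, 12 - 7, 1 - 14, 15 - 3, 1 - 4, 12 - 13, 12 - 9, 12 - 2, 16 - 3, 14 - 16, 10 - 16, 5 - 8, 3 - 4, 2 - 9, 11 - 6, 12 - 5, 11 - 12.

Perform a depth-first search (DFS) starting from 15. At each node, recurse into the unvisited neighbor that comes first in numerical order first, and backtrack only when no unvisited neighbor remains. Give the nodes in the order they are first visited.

Visit 15
15 → 3
3 → 4
4 → 1
1 → 9
9 → 2
2 → 5
5 → 7
7 → 12
12 → 11
11 → 6
11 → 14
14 → 16
16 → 10
10 → 8
10 → 13

15 3 4 1 9 2 5 7 12 11 6 14 16 10 8 13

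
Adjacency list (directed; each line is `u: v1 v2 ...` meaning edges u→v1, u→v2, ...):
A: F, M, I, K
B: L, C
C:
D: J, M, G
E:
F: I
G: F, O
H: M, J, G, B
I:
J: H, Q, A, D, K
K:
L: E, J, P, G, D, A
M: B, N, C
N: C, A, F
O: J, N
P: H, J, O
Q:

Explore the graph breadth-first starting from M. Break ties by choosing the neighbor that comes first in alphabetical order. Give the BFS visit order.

M B C N L A F D E G J P I K O H Q

Visit M; enqueue B, C, N → queue [B, C, N]
Visit B; enqueue L → queue [C, N, L]
Visit C → queue [N, L]
Visit N; enqueue A, F → queue [L, A, F]
Visit L; enqueue D, E, G, J, P → queue [A, F, D, E, G, J, P]
Visit A; enqueue I, K → queue [F, D, E, G, J, P, I, K]
Visit F → queue [D, E, G, J, P, I, K]
Visit D → queue [E, G, J, P, I, K]
Visit E → queue [G, J, P, I, K]
Visit G; enqueue O → queue [J, P, I, K, O]
Visit J; enqueue H, Q → queue [P, I, K, O, H, Q]
Visit P → queue [I, K, O, H, Q]
Visit I → queue [K, O, H, Q]
Visit K → queue [O, H, Q]
Visit O → queue [H, Q]
Visit H → queue [Q]
Visit Q → queue []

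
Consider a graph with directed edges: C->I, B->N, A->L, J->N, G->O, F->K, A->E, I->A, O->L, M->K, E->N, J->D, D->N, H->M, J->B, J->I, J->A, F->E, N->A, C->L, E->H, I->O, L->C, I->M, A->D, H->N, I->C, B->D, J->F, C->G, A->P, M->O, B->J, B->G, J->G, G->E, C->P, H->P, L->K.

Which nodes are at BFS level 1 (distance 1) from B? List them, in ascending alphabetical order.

D, G, J, N

Level 0: B
Level 1: D, G, J, N
Level 2: A, E, F, I, O
Level 3: C, H, K, L, M, P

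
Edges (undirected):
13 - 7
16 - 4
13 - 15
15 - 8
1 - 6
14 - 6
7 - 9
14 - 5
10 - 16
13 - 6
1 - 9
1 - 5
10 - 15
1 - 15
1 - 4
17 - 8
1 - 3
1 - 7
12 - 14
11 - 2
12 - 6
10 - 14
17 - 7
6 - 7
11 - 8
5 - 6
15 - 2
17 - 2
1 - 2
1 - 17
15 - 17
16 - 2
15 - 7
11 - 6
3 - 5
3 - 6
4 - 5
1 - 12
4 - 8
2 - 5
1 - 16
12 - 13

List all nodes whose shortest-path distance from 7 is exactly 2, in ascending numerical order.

Level 0: 7
Level 1: 1, 6, 9, 13, 15, 17
Level 2: 2, 3, 4, 5, 8, 10, 11, 12, 14, 16

2, 3, 4, 5, 8, 10, 11, 12, 14, 16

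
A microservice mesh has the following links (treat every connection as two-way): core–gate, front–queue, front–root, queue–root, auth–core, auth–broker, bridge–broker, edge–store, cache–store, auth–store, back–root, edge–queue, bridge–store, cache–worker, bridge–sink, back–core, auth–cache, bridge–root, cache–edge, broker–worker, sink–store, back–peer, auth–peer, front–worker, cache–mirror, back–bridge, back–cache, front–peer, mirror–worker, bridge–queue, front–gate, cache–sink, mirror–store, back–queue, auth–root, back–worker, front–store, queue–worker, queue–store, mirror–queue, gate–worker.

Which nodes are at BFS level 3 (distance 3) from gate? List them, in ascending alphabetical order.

bridge, edge, sink

Level 0: gate
Level 1: core, front, worker
Level 2: auth, back, broker, cache, mirror, peer, queue, root, store
Level 3: bridge, edge, sink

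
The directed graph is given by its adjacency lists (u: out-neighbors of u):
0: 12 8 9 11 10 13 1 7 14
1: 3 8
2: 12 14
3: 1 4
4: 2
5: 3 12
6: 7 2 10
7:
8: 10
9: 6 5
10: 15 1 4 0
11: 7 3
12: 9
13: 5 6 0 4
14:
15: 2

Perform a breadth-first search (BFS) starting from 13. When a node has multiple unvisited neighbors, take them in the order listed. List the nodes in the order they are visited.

Visit 13; enqueue 5, 6, 0, 4 → queue [5, 6, 0, 4]
Visit 5; enqueue 3, 12 → queue [6, 0, 4, 3, 12]
Visit 6; enqueue 7, 2, 10 → queue [0, 4, 3, 12, 7, 2, 10]
Visit 0; enqueue 8, 9, 11, 1, 14 → queue [4, 3, 12, 7, 2, 10, 8, 9, 11, 1, 14]
Visit 4 → queue [3, 12, 7, 2, 10, 8, 9, 11, 1, 14]
Visit 3 → queue [12, 7, 2, 10, 8, 9, 11, 1, 14]
Visit 12 → queue [7, 2, 10, 8, 9, 11, 1, 14]
Visit 7 → queue [2, 10, 8, 9, 11, 1, 14]
Visit 2 → queue [10, 8, 9, 11, 1, 14]
Visit 10; enqueue 15 → queue [8, 9, 11, 1, 14, 15]
Visit 8 → queue [9, 11, 1, 14, 15]
Visit 9 → queue [11, 1, 14, 15]
Visit 11 → queue [1, 14, 15]
Visit 1 → queue [14, 15]
Visit 14 → queue [15]
Visit 15 → queue []

13 5 6 0 4 3 12 7 2 10 8 9 11 1 14 15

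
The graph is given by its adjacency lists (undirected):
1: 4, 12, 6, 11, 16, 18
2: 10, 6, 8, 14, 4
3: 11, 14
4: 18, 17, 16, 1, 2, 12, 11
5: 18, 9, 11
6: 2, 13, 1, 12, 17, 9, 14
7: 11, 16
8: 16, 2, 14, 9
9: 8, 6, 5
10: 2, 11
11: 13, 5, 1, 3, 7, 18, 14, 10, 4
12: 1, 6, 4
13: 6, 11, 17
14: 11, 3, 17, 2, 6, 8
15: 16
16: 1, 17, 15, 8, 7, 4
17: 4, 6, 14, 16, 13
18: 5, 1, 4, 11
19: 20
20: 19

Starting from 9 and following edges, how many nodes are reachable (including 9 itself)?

18

BFS from 9 visits: 9, 8, 6, 5, 16, 2, 14, 13, 1, 12, 17, 18, 11, 15, 7, 4, 10, 3
Reachable nodes: 18 of 20 total.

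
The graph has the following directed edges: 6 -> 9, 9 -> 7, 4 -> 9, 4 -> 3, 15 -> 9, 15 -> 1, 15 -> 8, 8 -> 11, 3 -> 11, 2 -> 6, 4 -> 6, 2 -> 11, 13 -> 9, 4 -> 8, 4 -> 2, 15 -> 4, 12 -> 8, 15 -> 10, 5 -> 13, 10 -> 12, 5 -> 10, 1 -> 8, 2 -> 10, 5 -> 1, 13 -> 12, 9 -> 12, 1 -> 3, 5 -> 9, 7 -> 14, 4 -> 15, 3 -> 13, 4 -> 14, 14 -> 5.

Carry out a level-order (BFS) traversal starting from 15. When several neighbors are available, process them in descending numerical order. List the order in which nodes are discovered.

15, 10, 9, 8, 4, 1, 12, 7, 11, 14, 6, 3, 2, 5, 13

Visit 15; enqueue 10, 9, 8, 4, 1 → queue [10, 9, 8, 4, 1]
Visit 10; enqueue 12 → queue [9, 8, 4, 1, 12]
Visit 9; enqueue 7 → queue [8, 4, 1, 12, 7]
Visit 8; enqueue 11 → queue [4, 1, 12, 7, 11]
Visit 4; enqueue 14, 6, 3, 2 → queue [1, 12, 7, 11, 14, 6, 3, 2]
Visit 1 → queue [12, 7, 11, 14, 6, 3, 2]
Visit 12 → queue [7, 11, 14, 6, 3, 2]
Visit 7 → queue [11, 14, 6, 3, 2]
Visit 11 → queue [14, 6, 3, 2]
Visit 14; enqueue 5 → queue [6, 3, 2, 5]
Visit 6 → queue [3, 2, 5]
Visit 3; enqueue 13 → queue [2, 5, 13]
Visit 2 → queue [5, 13]
Visit 5 → queue [13]
Visit 13 → queue []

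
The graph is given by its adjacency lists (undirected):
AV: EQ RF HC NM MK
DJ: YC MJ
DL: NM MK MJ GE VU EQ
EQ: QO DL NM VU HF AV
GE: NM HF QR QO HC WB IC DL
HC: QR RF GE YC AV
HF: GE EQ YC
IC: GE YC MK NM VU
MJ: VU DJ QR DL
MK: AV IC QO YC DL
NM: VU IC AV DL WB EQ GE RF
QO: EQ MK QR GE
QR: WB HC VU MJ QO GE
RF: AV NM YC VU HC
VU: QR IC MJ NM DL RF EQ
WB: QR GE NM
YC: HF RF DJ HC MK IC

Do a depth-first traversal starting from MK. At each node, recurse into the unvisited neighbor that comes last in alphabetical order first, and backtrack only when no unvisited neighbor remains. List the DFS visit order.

MK → YC → RF → VU → QR → WB → NM → IC → GE → QO → EQ → HF → DL → MJ → DJ → AV → HC

Visit MK
MK → YC
YC → RF
RF → VU
VU → QR
QR → WB
WB → NM
NM → IC
IC → GE
GE → QO
QO → EQ
EQ → HF
EQ → DL
DL → MJ
MJ → DJ
EQ → AV
AV → HC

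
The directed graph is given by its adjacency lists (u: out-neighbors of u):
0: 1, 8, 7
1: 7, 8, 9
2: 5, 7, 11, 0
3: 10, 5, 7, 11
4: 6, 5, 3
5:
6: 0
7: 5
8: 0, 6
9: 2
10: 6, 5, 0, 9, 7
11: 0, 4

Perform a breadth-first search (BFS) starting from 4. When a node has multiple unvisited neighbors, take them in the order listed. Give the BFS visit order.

4, 6, 5, 3, 0, 10, 7, 11, 1, 8, 9, 2

Visit 4; enqueue 6, 5, 3 → queue [6, 5, 3]
Visit 6; enqueue 0 → queue [5, 3, 0]
Visit 5 → queue [3, 0]
Visit 3; enqueue 10, 7, 11 → queue [0, 10, 7, 11]
Visit 0; enqueue 1, 8 → queue [10, 7, 11, 1, 8]
Visit 10; enqueue 9 → queue [7, 11, 1, 8, 9]
Visit 7 → queue [11, 1, 8, 9]
Visit 11 → queue [1, 8, 9]
Visit 1 → queue [8, 9]
Visit 8 → queue [9]
Visit 9; enqueue 2 → queue [2]
Visit 2 → queue []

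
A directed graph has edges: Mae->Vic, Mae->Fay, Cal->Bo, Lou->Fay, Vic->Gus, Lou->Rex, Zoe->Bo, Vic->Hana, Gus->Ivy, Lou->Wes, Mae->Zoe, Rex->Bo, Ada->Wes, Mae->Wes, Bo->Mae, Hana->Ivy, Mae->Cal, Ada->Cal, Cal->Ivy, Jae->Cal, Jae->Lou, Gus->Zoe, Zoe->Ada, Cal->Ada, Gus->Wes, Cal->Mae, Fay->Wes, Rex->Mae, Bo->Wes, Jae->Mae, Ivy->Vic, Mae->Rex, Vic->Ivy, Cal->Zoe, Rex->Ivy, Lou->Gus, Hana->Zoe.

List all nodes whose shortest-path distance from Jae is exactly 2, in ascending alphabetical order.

Ada, Bo, Fay, Gus, Ivy, Rex, Vic, Wes, Zoe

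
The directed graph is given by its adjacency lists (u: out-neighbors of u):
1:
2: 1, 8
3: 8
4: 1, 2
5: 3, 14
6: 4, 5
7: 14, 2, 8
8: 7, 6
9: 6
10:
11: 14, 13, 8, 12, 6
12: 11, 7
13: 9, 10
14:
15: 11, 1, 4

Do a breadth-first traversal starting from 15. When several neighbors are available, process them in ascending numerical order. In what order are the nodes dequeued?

15 1 4 11 2 6 8 12 13 14 5 7 9 10 3

Visit 15; enqueue 1, 4, 11 → queue [1, 4, 11]
Visit 1 → queue [4, 11]
Visit 4; enqueue 2 → queue [11, 2]
Visit 11; enqueue 6, 8, 12, 13, 14 → queue [2, 6, 8, 12, 13, 14]
Visit 2 → queue [6, 8, 12, 13, 14]
Visit 6; enqueue 5 → queue [8, 12, 13, 14, 5]
Visit 8; enqueue 7 → queue [12, 13, 14, 5, 7]
Visit 12 → queue [13, 14, 5, 7]
Visit 13; enqueue 9, 10 → queue [14, 5, 7, 9, 10]
Visit 14 → queue [5, 7, 9, 10]
Visit 5; enqueue 3 → queue [7, 9, 10, 3]
Visit 7 → queue [9, 10, 3]
Visit 9 → queue [10, 3]
Visit 10 → queue [3]
Visit 3 → queue []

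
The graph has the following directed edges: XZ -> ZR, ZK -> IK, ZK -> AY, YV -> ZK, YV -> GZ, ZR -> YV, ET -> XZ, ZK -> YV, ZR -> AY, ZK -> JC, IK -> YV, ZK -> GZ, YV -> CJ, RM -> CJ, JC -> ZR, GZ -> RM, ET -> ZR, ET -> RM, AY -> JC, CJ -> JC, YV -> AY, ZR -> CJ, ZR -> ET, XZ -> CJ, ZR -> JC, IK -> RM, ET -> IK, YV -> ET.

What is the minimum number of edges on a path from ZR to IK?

Level 0: ZR
Level 1: AY, CJ, ET, JC, YV
Level 2: GZ, IK, RM, XZ, ZK
IK first appears at level 2.

2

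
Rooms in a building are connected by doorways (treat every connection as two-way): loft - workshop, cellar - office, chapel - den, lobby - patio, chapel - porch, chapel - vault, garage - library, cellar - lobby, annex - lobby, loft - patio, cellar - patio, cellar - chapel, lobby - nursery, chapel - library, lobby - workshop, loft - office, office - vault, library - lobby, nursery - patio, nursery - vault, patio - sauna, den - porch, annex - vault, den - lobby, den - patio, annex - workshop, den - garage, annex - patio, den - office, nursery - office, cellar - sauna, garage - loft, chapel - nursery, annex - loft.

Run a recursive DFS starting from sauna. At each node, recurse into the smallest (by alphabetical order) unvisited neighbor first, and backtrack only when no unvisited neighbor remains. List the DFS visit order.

Visit sauna
sauna → cellar
cellar → chapel
chapel → den
den → garage
garage → library
library → lobby
lobby → annex
annex → loft
loft → office
office → nursery
nursery → patio
nursery → vault
loft → workshop
den → porch

sauna, cellar, chapel, den, garage, library, lobby, annex, loft, office, nursery, patio, vault, workshop, porch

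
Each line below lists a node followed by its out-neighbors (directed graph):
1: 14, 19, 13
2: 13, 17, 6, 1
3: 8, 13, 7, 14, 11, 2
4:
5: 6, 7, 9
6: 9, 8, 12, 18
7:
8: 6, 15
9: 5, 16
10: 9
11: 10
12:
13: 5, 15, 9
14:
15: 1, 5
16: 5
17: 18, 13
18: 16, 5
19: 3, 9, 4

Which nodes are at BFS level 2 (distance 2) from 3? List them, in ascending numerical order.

1, 5, 6, 9, 10, 15, 17

Level 0: 3
Level 1: 2, 7, 8, 11, 13, 14
Level 2: 1, 5, 6, 9, 10, 15, 17
Level 3: 12, 16, 18, 19
Level 4: 4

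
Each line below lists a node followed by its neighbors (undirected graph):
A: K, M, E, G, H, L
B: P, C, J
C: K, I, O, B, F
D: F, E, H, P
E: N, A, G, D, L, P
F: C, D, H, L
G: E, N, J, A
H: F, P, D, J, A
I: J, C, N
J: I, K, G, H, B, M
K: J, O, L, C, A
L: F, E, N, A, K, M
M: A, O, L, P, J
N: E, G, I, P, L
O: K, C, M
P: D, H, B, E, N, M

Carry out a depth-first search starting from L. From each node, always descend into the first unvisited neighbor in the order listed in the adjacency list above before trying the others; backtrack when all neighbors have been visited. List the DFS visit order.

L → F → C → K → J → I → N → E → A → M → O → P → D → H → B → G

Visit L
L → F
F → C
C → K
K → J
J → I
I → N
N → E
E → A
A → M
M → O
M → P
P → D
D → H
P → B
A → G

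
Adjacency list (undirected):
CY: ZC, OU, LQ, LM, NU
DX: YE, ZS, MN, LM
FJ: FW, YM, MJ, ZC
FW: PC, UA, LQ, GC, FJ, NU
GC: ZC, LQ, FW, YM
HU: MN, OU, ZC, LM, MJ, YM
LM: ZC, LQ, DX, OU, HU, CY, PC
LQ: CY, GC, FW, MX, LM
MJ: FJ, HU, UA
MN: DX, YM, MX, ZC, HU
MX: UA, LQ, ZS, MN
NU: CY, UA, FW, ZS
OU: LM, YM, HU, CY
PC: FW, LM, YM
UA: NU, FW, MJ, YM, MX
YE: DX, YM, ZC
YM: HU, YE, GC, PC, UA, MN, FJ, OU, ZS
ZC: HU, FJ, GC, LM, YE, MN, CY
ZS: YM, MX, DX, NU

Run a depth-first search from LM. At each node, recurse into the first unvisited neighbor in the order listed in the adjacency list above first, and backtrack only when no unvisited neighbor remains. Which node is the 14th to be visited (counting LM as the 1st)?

FW

Visit LM
LM → ZC
ZC → HU
HU → MN
MN → DX
DX → YE
YE → YM
YM → GC
GC → LQ
LQ → CY
CY → OU
CY → NU
NU → UA
UA → FW
FW → PC
FW → FJ
FJ → MJ
UA → MX
MX → ZS

Visit order: LM, ZC, HU, MN, DX, YE, YM, GC, LQ, CY, OU, NU, UA, FW, PC, FJ, MJ, MX, ZS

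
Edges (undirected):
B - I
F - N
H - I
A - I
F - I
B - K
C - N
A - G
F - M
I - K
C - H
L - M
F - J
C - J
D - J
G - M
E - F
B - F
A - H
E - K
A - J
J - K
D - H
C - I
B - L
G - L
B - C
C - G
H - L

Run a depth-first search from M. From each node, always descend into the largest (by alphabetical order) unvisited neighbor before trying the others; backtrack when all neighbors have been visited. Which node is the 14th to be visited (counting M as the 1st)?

D

Visit M
M → L
L → H
H → I
I → K
K → J
J → F
F → N
N → C
C → G
G → A
C → B
F → E
J → D

Visit order: M, L, H, I, K, J, F, N, C, G, A, B, E, D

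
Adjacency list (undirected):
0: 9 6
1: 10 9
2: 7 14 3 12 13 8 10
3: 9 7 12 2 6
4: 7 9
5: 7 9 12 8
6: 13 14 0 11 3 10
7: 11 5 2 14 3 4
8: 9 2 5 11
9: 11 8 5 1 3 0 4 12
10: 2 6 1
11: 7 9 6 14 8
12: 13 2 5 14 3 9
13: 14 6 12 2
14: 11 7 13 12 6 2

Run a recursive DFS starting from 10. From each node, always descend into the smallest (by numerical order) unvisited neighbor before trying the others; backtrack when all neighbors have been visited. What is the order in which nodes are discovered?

10, 1, 9, 0, 6, 3, 2, 7, 4, 5, 8, 11, 14, 12, 13

Visit 10
10 → 1
1 → 9
9 → 0
0 → 6
6 → 3
3 → 2
2 → 7
7 → 4
7 → 5
5 → 8
8 → 11
11 → 14
14 → 12
12 → 13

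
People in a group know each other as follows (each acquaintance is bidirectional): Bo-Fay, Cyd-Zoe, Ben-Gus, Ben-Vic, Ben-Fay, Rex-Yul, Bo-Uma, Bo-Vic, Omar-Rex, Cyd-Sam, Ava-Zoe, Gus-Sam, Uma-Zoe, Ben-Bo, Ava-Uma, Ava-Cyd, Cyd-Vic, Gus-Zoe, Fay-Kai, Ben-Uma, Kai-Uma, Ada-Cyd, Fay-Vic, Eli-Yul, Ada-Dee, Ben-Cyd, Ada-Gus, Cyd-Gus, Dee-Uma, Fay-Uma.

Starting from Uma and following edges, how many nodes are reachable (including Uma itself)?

BFS from Uma visits: Uma, Ava, Ben, Bo, Dee, Fay, Kai, Zoe, Cyd, Gus, Vic, Ada, Sam
Reachable nodes: 13 of 17 total.

13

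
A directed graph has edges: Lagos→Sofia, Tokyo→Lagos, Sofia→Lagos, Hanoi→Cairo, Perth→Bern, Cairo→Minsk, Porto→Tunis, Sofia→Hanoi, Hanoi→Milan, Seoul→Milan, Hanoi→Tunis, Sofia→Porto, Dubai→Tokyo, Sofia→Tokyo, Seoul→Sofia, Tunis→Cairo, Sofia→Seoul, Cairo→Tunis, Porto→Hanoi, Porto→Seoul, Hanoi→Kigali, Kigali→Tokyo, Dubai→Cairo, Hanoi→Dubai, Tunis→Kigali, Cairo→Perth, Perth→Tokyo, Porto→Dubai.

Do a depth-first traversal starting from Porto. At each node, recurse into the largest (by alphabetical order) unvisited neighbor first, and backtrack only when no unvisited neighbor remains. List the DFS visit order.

Porto, Tunis, Kigali, Tokyo, Lagos, Sofia, Seoul, Milan, Hanoi, Dubai, Cairo, Perth, Bern, Minsk

Visit Porto
Porto → Tunis
Tunis → Kigali
Kigali → Tokyo
Tokyo → Lagos
Lagos → Sofia
Sofia → Seoul
Seoul → Milan
Sofia → Hanoi
Hanoi → Dubai
Dubai → Cairo
Cairo → Perth
Perth → Bern
Cairo → Minsk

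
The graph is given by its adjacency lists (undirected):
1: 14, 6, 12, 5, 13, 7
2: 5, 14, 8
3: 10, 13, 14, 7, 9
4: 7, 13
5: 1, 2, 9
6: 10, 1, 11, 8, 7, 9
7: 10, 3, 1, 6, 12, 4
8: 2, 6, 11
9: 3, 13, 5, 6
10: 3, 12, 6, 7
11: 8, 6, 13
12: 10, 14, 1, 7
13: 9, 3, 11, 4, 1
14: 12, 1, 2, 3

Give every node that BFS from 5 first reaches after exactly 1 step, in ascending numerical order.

1, 2, 9

Level 0: 5
Level 1: 1, 2, 9
Level 2: 3, 6, 7, 8, 12, 13, 14
Level 3: 4, 10, 11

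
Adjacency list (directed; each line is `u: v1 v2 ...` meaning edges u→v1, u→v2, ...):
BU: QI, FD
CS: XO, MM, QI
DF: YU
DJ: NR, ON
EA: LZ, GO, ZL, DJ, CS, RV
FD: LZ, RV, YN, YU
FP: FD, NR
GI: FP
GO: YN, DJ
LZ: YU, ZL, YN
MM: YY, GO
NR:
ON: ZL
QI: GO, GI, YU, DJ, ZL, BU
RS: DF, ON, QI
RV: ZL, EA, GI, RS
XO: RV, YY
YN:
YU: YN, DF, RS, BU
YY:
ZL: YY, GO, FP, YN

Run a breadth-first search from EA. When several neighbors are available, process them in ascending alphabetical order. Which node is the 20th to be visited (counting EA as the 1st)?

Visit EA; enqueue CS, DJ, GO, LZ, RV, ZL → queue [CS, DJ, GO, LZ, RV, ZL]
Visit CS; enqueue MM, QI, XO → queue [DJ, GO, LZ, RV, ZL, MM, QI, XO]
Visit DJ; enqueue NR, ON → queue [GO, LZ, RV, ZL, MM, QI, XO, NR, ON]
Visit GO; enqueue YN → queue [LZ, RV, ZL, MM, QI, XO, NR, ON, YN]
Visit LZ; enqueue YU → queue [RV, ZL, MM, QI, XO, NR, ON, YN, YU]
Visit RV; enqueue GI, RS → queue [ZL, MM, QI, XO, NR, ON, YN, YU, GI, RS]
Visit ZL; enqueue FP, YY → queue [MM, QI, XO, NR, ON, YN, YU, GI, RS, FP, YY]
Visit MM → queue [QI, XO, NR, ON, YN, YU, GI, RS, FP, YY]
Visit QI; enqueue BU → queue [XO, NR, ON, YN, YU, GI, RS, FP, YY, BU]
Visit XO → queue [NR, ON, YN, YU, GI, RS, FP, YY, BU]
Visit NR → queue [ON, YN, YU, GI, RS, FP, YY, BU]
Visit ON → queue [YN, YU, GI, RS, FP, YY, BU]
Visit YN → queue [YU, GI, RS, FP, YY, BU]
Visit YU; enqueue DF → queue [GI, RS, FP, YY, BU, DF]
Visit GI → queue [RS, FP, YY, BU, DF]
Visit RS → queue [FP, YY, BU, DF]
Visit FP; enqueue FD → queue [YY, BU, DF, FD]
Visit YY → queue [BU, DF, FD]
Visit BU → queue [DF, FD]
Visit DF → queue [FD]
Visit FD → queue []

Visit order: EA, CS, DJ, GO, LZ, RV, ZL, MM, QI, XO, NR, ON, YN, YU, GI, RS, FP, YY, BU, DF, FD

DF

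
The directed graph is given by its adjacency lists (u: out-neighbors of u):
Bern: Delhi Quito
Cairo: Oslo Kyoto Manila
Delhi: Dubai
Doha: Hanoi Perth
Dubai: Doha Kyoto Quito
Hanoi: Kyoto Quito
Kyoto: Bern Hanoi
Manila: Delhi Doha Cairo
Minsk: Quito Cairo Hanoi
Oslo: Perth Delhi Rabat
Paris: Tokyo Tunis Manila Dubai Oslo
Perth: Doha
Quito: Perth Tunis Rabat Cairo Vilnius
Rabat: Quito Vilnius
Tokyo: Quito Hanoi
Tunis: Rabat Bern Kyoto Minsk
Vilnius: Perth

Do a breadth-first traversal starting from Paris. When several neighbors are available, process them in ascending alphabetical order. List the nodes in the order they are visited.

Visit Paris; enqueue Dubai, Manila, Oslo, Tokyo, Tunis → queue [Dubai, Manila, Oslo, Tokyo, Tunis]
Visit Dubai; enqueue Doha, Kyoto, Quito → queue [Manila, Oslo, Tokyo, Tunis, Doha, Kyoto, Quito]
Visit Manila; enqueue Cairo, Delhi → queue [Oslo, Tokyo, Tunis, Doha, Kyoto, Quito, Cairo, Delhi]
Visit Oslo; enqueue Perth, Rabat → queue [Tokyo, Tunis, Doha, Kyoto, Quito, Cairo, Delhi, Perth, Rabat]
Visit Tokyo; enqueue Hanoi → queue [Tunis, Doha, Kyoto, Quito, Cairo, Delhi, Perth, Rabat, Hanoi]
Visit Tunis; enqueue Bern, Minsk → queue [Doha, Kyoto, Quito, Cairo, Delhi, Perth, Rabat, Hanoi, Bern, Minsk]
Visit Doha → queue [Kyoto, Quito, Cairo, Delhi, Perth, Rabat, Hanoi, Bern, Minsk]
Visit Kyoto → queue [Quito, Cairo, Delhi, Perth, Rabat, Hanoi, Bern, Minsk]
Visit Quito; enqueue Vilnius → queue [Cairo, Delhi, Perth, Rabat, Hanoi, Bern, Minsk, Vilnius]
Visit Cairo → queue [Delhi, Perth, Rabat, Hanoi, Bern, Minsk, Vilnius]
Visit Delhi → queue [Perth, Rabat, Hanoi, Bern, Minsk, Vilnius]
Visit Perth → queue [Rabat, Hanoi, Bern, Minsk, Vilnius]
Visit Rabat → queue [Hanoi, Bern, Minsk, Vilnius]
Visit Hanoi → queue [Bern, Minsk, Vilnius]
Visit Bern → queue [Minsk, Vilnius]
Visit Minsk → queue [Vilnius]
Visit Vilnius → queue []

Paris, Dubai, Manila, Oslo, Tokyo, Tunis, Doha, Kyoto, Quito, Cairo, Delhi, Perth, Rabat, Hanoi, Bern, Minsk, Vilnius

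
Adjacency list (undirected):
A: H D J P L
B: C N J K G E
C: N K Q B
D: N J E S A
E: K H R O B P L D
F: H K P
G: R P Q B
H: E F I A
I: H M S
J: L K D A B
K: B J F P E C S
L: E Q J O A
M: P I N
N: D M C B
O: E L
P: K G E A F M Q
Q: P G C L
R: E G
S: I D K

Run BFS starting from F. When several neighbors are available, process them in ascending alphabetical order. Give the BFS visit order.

Visit F; enqueue H, K, P → queue [H, K, P]
Visit H; enqueue A, E, I → queue [K, P, A, E, I]
Visit K; enqueue B, C, J, S → queue [P, A, E, I, B, C, J, S]
Visit P; enqueue G, M, Q → queue [A, E, I, B, C, J, S, G, M, Q]
Visit A; enqueue D, L → queue [E, I, B, C, J, S, G, M, Q, D, L]
Visit E; enqueue O, R → queue [I, B, C, J, S, G, M, Q, D, L, O, R]
Visit I → queue [B, C, J, S, G, M, Q, D, L, O, R]
Visit B; enqueue N → queue [C, J, S, G, M, Q, D, L, O, R, N]
Visit C → queue [J, S, G, M, Q, D, L, O, R, N]
Visit J → queue [S, G, M, Q, D, L, O, R, N]
Visit S → queue [G, M, Q, D, L, O, R, N]
Visit G → queue [M, Q, D, L, O, R, N]
Visit M → queue [Q, D, L, O, R, N]
Visit Q → queue [D, L, O, R, N]
Visit D → queue [L, O, R, N]
Visit L → queue [O, R, N]
Visit O → queue [R, N]
Visit R → queue [N]
Visit N → queue []

F, H, K, P, A, E, I, B, C, J, S, G, M, Q, D, L, O, R, N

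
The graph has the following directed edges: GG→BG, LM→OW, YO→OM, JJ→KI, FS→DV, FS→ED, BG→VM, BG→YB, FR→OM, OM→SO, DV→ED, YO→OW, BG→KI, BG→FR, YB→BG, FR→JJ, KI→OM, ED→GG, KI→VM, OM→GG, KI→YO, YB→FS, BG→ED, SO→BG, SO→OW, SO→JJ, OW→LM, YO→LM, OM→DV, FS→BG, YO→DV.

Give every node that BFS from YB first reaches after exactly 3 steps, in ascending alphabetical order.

GG, JJ, OM, YO

Level 0: YB
Level 1: BG, FS
Level 2: DV, ED, FR, KI, VM
Level 3: GG, JJ, OM, YO
Level 4: LM, OW, SO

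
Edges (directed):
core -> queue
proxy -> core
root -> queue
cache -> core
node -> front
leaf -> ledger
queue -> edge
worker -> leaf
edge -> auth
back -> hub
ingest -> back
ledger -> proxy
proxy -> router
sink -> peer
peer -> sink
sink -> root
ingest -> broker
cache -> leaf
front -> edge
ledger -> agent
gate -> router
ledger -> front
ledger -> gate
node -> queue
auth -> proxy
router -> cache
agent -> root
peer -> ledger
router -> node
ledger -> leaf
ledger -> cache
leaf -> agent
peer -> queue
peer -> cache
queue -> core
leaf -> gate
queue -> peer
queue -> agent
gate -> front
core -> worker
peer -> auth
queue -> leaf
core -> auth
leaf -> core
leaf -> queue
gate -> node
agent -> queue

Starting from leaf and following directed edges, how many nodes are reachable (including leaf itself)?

17

BFS from leaf visits: leaf, agent, core, gate, ledger, queue, root, auth, worker, front, node, router, cache, proxy, edge, peer, sink
Reachable nodes: 17 of 21 total.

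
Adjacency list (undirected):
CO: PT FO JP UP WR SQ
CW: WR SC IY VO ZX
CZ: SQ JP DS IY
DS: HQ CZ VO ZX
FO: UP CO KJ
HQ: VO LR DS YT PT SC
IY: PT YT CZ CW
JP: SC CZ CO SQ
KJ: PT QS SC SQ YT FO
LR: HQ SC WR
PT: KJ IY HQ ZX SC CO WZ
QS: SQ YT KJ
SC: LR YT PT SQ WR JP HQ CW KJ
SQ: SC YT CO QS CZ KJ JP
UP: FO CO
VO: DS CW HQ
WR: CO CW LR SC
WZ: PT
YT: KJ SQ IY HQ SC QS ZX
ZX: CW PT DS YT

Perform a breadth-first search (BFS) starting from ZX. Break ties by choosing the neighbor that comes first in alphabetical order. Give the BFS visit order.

ZX -> CW -> DS -> PT -> YT -> IY -> SC -> VO -> WR -> CZ -> HQ -> CO -> KJ -> WZ -> QS -> SQ -> JP -> LR -> FO -> UP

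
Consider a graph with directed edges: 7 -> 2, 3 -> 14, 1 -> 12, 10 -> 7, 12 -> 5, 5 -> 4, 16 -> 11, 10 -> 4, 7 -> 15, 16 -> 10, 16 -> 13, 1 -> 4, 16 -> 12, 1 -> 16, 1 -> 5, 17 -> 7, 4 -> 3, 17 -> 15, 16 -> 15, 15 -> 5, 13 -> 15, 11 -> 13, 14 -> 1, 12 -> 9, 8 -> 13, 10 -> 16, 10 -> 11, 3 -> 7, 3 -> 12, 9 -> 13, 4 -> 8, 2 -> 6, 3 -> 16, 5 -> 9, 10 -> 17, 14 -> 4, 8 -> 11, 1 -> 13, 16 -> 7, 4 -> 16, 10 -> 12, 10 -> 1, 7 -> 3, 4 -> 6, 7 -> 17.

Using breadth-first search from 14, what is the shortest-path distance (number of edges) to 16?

Level 0: 14
Level 1: 1, 4
Level 2: 3, 5, 6, 8, 12, 13, 16
Level 3: 7, 9, 10, 11, 15
Level 4: 2, 17
16 first appears at level 2.

2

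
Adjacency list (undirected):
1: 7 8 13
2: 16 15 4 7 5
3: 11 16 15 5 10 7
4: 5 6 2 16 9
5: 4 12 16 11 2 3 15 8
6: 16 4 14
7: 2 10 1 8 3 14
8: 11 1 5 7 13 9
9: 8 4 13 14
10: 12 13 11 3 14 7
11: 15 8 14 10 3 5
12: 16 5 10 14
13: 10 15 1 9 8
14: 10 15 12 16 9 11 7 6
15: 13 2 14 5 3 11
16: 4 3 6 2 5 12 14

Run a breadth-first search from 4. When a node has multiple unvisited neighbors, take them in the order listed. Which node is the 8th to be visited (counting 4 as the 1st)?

11

Visit 4; enqueue 5, 6, 2, 16, 9 → queue [5, 6, 2, 16, 9]
Visit 5; enqueue 12, 11, 3, 15, 8 → queue [6, 2, 16, 9, 12, 11, 3, 15, 8]
Visit 6; enqueue 14 → queue [2, 16, 9, 12, 11, 3, 15, 8, 14]
Visit 2; enqueue 7 → queue [16, 9, 12, 11, 3, 15, 8, 14, 7]
Visit 16 → queue [9, 12, 11, 3, 15, 8, 14, 7]
Visit 9; enqueue 13 → queue [12, 11, 3, 15, 8, 14, 7, 13]
Visit 12; enqueue 10 → queue [11, 3, 15, 8, 14, 7, 13, 10]
Visit 11 → queue [3, 15, 8, 14, 7, 13, 10]
Visit 3 → queue [15, 8, 14, 7, 13, 10]
Visit 15 → queue [8, 14, 7, 13, 10]
Visit 8; enqueue 1 → queue [14, 7, 13, 10, 1]
Visit 14 → queue [7, 13, 10, 1]
Visit 7 → queue [13, 10, 1]
Visit 13 → queue [10, 1]
Visit 10 → queue [1]
Visit 1 → queue []

Visit order: 4, 5, 6, 2, 16, 9, 12, 11, 3, 15, 8, 14, 7, 13, 10, 1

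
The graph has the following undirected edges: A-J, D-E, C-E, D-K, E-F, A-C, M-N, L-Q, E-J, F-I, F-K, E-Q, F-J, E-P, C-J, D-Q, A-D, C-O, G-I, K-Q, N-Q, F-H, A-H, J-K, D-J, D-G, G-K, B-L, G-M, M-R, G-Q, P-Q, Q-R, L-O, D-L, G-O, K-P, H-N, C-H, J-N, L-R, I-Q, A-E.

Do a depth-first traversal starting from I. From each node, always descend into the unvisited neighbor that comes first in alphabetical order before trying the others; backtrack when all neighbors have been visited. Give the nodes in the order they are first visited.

I, F, E, A, C, H, N, J, D, G, K, P, Q, L, B, O, R, M

Visit I
I → F
F → E
E → A
A → C
C → H
H → N
N → J
J → D
D → G
G → K
K → P
P → Q
Q → L
L → B
L → O
L → R
R → M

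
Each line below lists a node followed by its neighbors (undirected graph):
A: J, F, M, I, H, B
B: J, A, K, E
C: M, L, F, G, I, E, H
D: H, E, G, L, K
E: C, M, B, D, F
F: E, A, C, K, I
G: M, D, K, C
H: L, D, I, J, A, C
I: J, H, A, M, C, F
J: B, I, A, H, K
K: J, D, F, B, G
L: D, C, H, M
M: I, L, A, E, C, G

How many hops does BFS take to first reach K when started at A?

Level 0: A
Level 1: B, F, H, I, J, M
Level 2: C, D, E, G, K, L
K first appears at level 2.

2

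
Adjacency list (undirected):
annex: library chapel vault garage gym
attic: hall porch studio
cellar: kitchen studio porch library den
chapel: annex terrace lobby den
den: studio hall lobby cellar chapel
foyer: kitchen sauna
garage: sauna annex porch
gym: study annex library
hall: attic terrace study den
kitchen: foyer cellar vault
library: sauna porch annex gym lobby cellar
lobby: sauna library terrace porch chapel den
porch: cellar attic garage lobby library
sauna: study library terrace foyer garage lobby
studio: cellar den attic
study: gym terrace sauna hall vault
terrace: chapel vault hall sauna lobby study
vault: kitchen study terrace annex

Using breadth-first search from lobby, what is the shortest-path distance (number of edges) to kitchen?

3

Level 0: lobby
Level 1: chapel, den, library, porch, sauna, terrace
Level 2: annex, attic, cellar, foyer, garage, gym, hall, studio, study, vault
Level 3: kitchen
kitchen first appears at level 3.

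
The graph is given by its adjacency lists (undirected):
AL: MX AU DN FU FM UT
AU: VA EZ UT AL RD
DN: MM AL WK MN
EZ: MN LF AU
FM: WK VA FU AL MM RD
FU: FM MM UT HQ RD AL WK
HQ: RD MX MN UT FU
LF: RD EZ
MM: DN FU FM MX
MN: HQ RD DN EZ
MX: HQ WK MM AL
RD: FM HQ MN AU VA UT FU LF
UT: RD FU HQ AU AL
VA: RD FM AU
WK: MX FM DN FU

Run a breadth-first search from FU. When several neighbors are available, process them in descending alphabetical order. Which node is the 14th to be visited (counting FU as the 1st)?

LF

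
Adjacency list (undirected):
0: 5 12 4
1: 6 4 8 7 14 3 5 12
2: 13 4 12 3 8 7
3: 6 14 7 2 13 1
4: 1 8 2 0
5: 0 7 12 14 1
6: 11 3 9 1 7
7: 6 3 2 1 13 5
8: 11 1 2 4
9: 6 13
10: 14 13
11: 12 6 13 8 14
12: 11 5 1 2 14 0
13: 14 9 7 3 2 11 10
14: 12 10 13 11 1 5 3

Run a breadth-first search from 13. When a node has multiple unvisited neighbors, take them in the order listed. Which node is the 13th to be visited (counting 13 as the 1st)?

4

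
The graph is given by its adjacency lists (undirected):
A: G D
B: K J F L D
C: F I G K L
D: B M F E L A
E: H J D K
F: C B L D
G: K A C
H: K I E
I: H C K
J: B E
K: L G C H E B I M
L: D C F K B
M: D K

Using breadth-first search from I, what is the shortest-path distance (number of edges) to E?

2

Level 0: I
Level 1: C, H, K
Level 2: B, E, F, G, L, M
Level 3: A, D, J
E first appears at level 2.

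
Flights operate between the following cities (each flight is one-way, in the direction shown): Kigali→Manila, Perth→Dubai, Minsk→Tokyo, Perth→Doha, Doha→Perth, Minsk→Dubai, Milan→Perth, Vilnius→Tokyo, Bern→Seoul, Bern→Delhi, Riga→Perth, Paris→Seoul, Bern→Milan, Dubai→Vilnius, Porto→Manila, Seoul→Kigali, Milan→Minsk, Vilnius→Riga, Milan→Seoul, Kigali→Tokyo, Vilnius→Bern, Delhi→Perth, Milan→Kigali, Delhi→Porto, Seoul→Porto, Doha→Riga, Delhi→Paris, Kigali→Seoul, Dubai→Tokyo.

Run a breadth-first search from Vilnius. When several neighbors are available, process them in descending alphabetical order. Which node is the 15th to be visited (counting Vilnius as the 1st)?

Manila

Visit Vilnius; enqueue Tokyo, Riga, Bern → queue [Tokyo, Riga, Bern]
Visit Tokyo → queue [Riga, Bern]
Visit Riga; enqueue Perth → queue [Bern, Perth]
Visit Bern; enqueue Seoul, Milan, Delhi → queue [Perth, Seoul, Milan, Delhi]
Visit Perth; enqueue Dubai, Doha → queue [Seoul, Milan, Delhi, Dubai, Doha]
Visit Seoul; enqueue Porto, Kigali → queue [Milan, Delhi, Dubai, Doha, Porto, Kigali]
Visit Milan; enqueue Minsk → queue [Delhi, Dubai, Doha, Porto, Kigali, Minsk]
Visit Delhi; enqueue Paris → queue [Dubai, Doha, Porto, Kigali, Minsk, Paris]
Visit Dubai → queue [Doha, Porto, Kigali, Minsk, Paris]
Visit Doha → queue [Porto, Kigali, Minsk, Paris]
Visit Porto; enqueue Manila → queue [Kigali, Minsk, Paris, Manila]
Visit Kigali → queue [Minsk, Paris, Manila]
Visit Minsk → queue [Paris, Manila]
Visit Paris → queue [Manila]
Visit Manila → queue []

Visit order: Vilnius, Tokyo, Riga, Bern, Perth, Seoul, Milan, Delhi, Dubai, Doha, Porto, Kigali, Minsk, Paris, Manila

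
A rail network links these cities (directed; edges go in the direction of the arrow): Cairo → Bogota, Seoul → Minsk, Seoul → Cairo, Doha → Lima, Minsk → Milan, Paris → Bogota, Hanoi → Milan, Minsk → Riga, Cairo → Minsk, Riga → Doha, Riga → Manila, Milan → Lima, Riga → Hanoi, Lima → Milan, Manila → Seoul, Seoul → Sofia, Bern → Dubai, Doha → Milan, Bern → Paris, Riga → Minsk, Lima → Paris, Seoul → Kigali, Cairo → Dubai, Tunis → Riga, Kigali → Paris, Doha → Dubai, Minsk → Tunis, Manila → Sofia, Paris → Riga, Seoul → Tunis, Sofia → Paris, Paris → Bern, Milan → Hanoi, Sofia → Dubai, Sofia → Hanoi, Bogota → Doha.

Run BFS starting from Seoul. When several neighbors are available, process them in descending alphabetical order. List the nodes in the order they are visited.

Seoul, Tunis, Sofia, Minsk, Kigali, Cairo, Riga, Paris, Hanoi, Dubai, Milan, Bogota, Manila, Doha, Bern, Lima

Visit Seoul; enqueue Tunis, Sofia, Minsk, Kigali, Cairo → queue [Tunis, Sofia, Minsk, Kigali, Cairo]
Visit Tunis; enqueue Riga → queue [Sofia, Minsk, Kigali, Cairo, Riga]
Visit Sofia; enqueue Paris, Hanoi, Dubai → queue [Minsk, Kigali, Cairo, Riga, Paris, Hanoi, Dubai]
Visit Minsk; enqueue Milan → queue [Kigali, Cairo, Riga, Paris, Hanoi, Dubai, Milan]
Visit Kigali → queue [Cairo, Riga, Paris, Hanoi, Dubai, Milan]
Visit Cairo; enqueue Bogota → queue [Riga, Paris, Hanoi, Dubai, Milan, Bogota]
Visit Riga; enqueue Manila, Doha → queue [Paris, Hanoi, Dubai, Milan, Bogota, Manila, Doha]
Visit Paris; enqueue Bern → queue [Hanoi, Dubai, Milan, Bogota, Manila, Doha, Bern]
Visit Hanoi → queue [Dubai, Milan, Bogota, Manila, Doha, Bern]
Visit Dubai → queue [Milan, Bogota, Manila, Doha, Bern]
Visit Milan; enqueue Lima → queue [Bogota, Manila, Doha, Bern, Lima]
Visit Bogota → queue [Manila, Doha, Bern, Lima]
Visit Manila → queue [Doha, Bern, Lima]
Visit Doha → queue [Bern, Lima]
Visit Bern → queue [Lima]
Visit Lima → queue []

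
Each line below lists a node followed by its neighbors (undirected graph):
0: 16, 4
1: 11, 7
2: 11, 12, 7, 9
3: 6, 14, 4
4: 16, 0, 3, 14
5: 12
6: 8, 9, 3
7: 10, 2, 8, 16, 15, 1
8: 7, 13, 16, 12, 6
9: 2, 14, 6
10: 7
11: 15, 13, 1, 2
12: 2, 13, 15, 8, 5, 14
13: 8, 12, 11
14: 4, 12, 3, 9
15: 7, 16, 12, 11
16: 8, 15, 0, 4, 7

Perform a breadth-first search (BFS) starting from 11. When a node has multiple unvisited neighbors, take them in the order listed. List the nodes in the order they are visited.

Visit 11; enqueue 15, 13, 1, 2 → queue [15, 13, 1, 2]
Visit 15; enqueue 7, 16, 12 → queue [13, 1, 2, 7, 16, 12]
Visit 13; enqueue 8 → queue [1, 2, 7, 16, 12, 8]
Visit 1 → queue [2, 7, 16, 12, 8]
Visit 2; enqueue 9 → queue [7, 16, 12, 8, 9]
Visit 7; enqueue 10 → queue [16, 12, 8, 9, 10]
Visit 16; enqueue 0, 4 → queue [12, 8, 9, 10, 0, 4]
Visit 12; enqueue 5, 14 → queue [8, 9, 10, 0, 4, 5, 14]
Visit 8; enqueue 6 → queue [9, 10, 0, 4, 5, 14, 6]
Visit 9 → queue [10, 0, 4, 5, 14, 6]
Visit 10 → queue [0, 4, 5, 14, 6]
Visit 0 → queue [4, 5, 14, 6]
Visit 4; enqueue 3 → queue [5, 14, 6, 3]
Visit 5 → queue [14, 6, 3]
Visit 14 → queue [6, 3]
Visit 6 → queue [3]
Visit 3 → queue []

11, 15, 13, 1, 2, 7, 16, 12, 8, 9, 10, 0, 4, 5, 14, 6, 3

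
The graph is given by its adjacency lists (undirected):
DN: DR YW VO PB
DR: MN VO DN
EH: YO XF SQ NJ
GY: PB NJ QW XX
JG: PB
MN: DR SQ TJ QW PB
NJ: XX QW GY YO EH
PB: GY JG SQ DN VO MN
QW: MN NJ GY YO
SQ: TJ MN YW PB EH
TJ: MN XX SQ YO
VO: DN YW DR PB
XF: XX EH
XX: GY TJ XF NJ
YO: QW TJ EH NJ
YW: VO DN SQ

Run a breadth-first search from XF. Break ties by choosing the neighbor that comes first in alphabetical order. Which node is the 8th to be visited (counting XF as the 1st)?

TJ

Visit XF; enqueue EH, XX → queue [EH, XX]
Visit EH; enqueue NJ, SQ, YO → queue [XX, NJ, SQ, YO]
Visit XX; enqueue GY, TJ → queue [NJ, SQ, YO, GY, TJ]
Visit NJ; enqueue QW → queue [SQ, YO, GY, TJ, QW]
Visit SQ; enqueue MN, PB, YW → queue [YO, GY, TJ, QW, MN, PB, YW]
Visit YO → queue [GY, TJ, QW, MN, PB, YW]
Visit GY → queue [TJ, QW, MN, PB, YW]
Visit TJ → queue [QW, MN, PB, YW]
Visit QW → queue [MN, PB, YW]
Visit MN; enqueue DR → queue [PB, YW, DR]
Visit PB; enqueue DN, JG, VO → queue [YW, DR, DN, JG, VO]
Visit YW → queue [DR, DN, JG, VO]
Visit DR → queue [DN, JG, VO]
Visit DN → queue [JG, VO]
Visit JG → queue [VO]
Visit VO → queue []

Visit order: XF, EH, XX, NJ, SQ, YO, GY, TJ, QW, MN, PB, YW, DR, DN, JG, VO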